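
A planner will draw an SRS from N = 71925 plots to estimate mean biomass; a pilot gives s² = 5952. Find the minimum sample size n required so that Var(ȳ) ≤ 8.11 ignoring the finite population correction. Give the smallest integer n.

Without fpc, n₀ = s²/D = 5952/8.11 = 733.9088.
Rounding up, n = 734.

734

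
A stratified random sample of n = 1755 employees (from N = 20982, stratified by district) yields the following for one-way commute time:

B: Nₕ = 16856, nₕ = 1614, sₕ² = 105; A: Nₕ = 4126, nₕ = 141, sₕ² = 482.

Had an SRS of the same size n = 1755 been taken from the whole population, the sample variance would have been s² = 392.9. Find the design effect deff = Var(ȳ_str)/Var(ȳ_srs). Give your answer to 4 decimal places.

0.8074

Var(ȳ_str) = Σ Wₕ²(1−fₕ)sₕ²/nₕ with Wₕ = Nₕ/20982:
  B: (16856/20982)²·(1−1614/16856)·105/1614 = 0.037965444
  A: (4126/20982)²·(1−141/4126)·482/141 = 0.12767084
  → Var(ȳ_str) = 0.16563628.
Var(ȳ_srs) = (1 − 1755/20982)·392.9/1755 = 0.20514907.
deff = 0.16563628 / 0.20514907 = 0.8074.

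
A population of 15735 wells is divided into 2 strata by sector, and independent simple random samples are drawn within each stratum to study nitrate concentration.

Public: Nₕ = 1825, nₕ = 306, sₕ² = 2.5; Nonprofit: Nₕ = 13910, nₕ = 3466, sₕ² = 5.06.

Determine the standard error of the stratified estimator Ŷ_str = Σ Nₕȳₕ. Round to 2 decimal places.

Var(Ŷ_str) = Σₕ Nₕ²(1 − fₕ)sₕ²/nₕ.
Public: 1825²·(1 − 306/1825)·2.5/306 = 22648.489.
Nonprofit: 13910²·(1 − 3466/13910)·5.06/3466 = 212087.93.
Sum = 234736.42.
SE = √(234736.42) = 484.50.

484.50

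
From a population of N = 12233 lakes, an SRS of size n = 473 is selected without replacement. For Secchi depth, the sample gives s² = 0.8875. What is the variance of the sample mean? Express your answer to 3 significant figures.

Under SRS without replacement, Var(ȳ) = (1 − f)·s²/n with f = n/N = 473/12233 = 0.03866590.
Var(ȳ) = (1 − 0.03866590)·0.8875/473 = 0.96133410·0.0018763214 = 0.0018037717.

0.00180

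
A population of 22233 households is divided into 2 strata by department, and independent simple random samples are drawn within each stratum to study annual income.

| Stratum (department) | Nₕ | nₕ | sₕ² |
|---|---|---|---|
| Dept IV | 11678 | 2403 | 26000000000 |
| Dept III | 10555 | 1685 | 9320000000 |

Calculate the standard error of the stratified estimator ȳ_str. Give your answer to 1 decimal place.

1848.9

Var(ȳ_str) = Σₕ Wₕ²(1 − fₕ)sₕ²/nₕ with Wₕ = Nₕ/N, N = 22233.
Dept IV: Wₕ = 0.52525525; term = 0.52525525²·(1 − 0.20577154)·26000000000/2403 = 2.3708596 × 10^6.
Dept III: Wₕ = 0.47474475; term = 0.47474475²·(1 − 0.15963998)·9320000000/1685 = 1.047615 × 10^6.
Sum = 3.4184746 × 10^6.
SE = √(3.4184746 × 10^6) = 1848.9.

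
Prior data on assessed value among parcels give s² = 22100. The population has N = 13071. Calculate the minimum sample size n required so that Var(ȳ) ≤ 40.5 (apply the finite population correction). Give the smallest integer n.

Without fpc, n₀ = s²/D = 22100/40.5 = 545.6790.
With fpc, (1 − n/N)·s²/n ≤ D requires n ≥ n₀/(1 + n₀/N) = 545.6790/(1 + 545.6790/13071) = 523.8113.
Rounding up, n = 524.

524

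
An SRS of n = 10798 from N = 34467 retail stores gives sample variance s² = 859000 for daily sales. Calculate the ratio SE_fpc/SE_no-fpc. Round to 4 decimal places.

0.8287

f = n/N = 10798/34467 = 0.31328517.
SE_no-fpc = √(s²/n) = 8.9191798; SE_fpc = √((1−f)s²/n) = 7.391169.
Ratio = √(1−f) = 0.82868259.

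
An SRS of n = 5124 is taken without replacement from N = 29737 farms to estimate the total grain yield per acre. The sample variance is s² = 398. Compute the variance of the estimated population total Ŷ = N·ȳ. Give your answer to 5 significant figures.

Var(Ŷ) = N²·Var(ȳ) = N²·(1 − n/N)·s²/n.
f = 5124/29737 = 0.17231059; Var(ȳ) = 0.82768941·398/5124 = 0.064289693.
Var(Ŷ) = 29737² · 0.064289693 = 5.6850679 × 10^7.

5.6851 × 10^7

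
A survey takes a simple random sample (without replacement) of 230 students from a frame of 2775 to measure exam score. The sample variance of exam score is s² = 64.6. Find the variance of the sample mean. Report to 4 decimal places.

0.2576

Under SRS without replacement, Var(ȳ) = (1 − f)·s²/n with f = n/N = 230/2775 = 0.08288288.
Var(ȳ) = (1 − 0.08288288)·64.6/230 = 0.91711712·0.28086957 = 0.25759029.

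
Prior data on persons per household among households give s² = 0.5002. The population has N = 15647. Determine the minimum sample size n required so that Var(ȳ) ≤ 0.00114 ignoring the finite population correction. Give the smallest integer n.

439

Without fpc, n₀ = s²/D = 0.5002/0.00114 = 438.7719.
Rounding up, n = 439.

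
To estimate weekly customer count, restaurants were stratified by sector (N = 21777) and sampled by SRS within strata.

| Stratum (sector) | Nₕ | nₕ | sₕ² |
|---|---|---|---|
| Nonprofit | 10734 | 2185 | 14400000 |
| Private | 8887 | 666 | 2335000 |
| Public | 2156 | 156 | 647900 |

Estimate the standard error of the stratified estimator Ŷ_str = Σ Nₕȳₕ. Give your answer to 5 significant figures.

937460

Var(Ŷ_str) = Σₕ Nₕ²(1 − fₕ)sₕ²/nₕ.
Nonprofit: 10734²·(1 − 2185/10734)·14400000/2185 = 6.0476682 × 10^11.
Private: 8887²·(1 − 666/8887)·2335000/666 = 2.5614889 × 10^11.
Public: 2156²·(1 − 156/2156)·647900/156 = 1.7908621 × 10^10.
Sum = 8.7882433 × 10^11.
SE = √(8.7882433 × 10^11) = 937460.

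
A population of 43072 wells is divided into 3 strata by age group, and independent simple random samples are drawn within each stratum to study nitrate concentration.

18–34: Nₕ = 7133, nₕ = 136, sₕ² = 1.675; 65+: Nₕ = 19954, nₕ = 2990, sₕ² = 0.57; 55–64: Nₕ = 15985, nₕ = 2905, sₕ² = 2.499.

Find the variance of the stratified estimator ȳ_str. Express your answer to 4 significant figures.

4.631 × 10^-4

Var(ȳ_str) = Σₕ Wₕ²(1 − fₕ)sₕ²/nₕ with Wₕ = Nₕ/N, N = 43072.
18–34: Wₕ = 0.16560643; term = 0.16560643²·(1 − 0.01906631)·1.675/136 = 3.3133699 × 10^-4.
65+: Wₕ = 0.46327080; term = 0.46327080²·(1 − 0.14984464)·0.57/2990 = 3.4783383 × 10^-5.
55–64: Wₕ = 0.37112277; term = 0.37112277²·(1 − 0.18173287)·2.499/2905 = 9.6950584 × 10^-5.
Sum = 4.6307096 × 10^-4.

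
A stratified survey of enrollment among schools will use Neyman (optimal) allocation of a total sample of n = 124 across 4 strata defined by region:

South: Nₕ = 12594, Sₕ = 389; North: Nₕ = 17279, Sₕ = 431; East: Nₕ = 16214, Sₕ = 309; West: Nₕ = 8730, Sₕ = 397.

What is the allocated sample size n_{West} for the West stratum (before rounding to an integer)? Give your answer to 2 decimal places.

Neyman allocation: nₕ = n·NₕSₕ / Σⱼ NⱼSⱼ.
Σ NⱼSⱼ = 12594·389 + 17279·431 + 16214·309 + 8730·397 = 2.0822251 × 10^7.
n_{West} = 124·8730·397 / (2.0822251 × 10^7) = 20.64.

20.64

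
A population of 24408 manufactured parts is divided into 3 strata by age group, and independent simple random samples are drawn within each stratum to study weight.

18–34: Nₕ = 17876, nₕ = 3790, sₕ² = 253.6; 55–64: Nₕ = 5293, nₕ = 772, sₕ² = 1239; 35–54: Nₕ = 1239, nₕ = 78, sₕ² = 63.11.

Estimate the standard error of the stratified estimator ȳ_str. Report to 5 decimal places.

Var(ȳ_str) = Σₕ Wₕ²(1 − fₕ)sₕ²/nₕ with Wₕ = Nₕ/N, N = 24408.
18–34: Wₕ = 0.73238283; term = 0.73238283²·(1 − 0.21201611)·253.6/3790 = 0.028281581.
55–64: Wₕ = 0.21685513; term = 0.21685513²·(1 − 0.14585301)·1239/772 = 0.064465301.
35–54: Wₕ = 0.05076205; term = 0.05076205²·(1 − 0.06295400)·63.11/78 = 0.0019536318.
Sum = 0.094700514.
SE = √(0.094700514) = 0.30773.

0.30773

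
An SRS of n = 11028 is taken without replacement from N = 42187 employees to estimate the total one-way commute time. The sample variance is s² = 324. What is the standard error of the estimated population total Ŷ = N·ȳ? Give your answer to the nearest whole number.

6214

Var(Ŷ) = N²·Var(ȳ) = N²·(1 − n/N)·s²/n.
f = 11028/42187 = 0.26140754; Var(ȳ) = 0.73859246·324/11028 = 0.02169967.
Var(Ŷ) = 42187² · 0.02169967 = 3.8619835 × 10^7.
SE(Ŷ) = √(3.8619835 × 10^7) = 6214.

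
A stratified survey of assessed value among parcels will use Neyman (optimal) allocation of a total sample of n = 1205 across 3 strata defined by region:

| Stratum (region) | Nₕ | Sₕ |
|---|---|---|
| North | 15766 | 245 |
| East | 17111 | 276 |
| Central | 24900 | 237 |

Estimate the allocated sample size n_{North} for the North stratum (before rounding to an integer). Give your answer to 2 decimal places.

Neyman allocation: nₕ = n·NₕSₕ / Σⱼ NⱼSⱼ.
Σ NⱼSⱼ = 15766·245 + 17111·276 + 24900·237 = 1.4486606 × 10^7.
n_{North} = 1205·15766·245 / (1.4486606 × 10^7) = 321.30.

321.30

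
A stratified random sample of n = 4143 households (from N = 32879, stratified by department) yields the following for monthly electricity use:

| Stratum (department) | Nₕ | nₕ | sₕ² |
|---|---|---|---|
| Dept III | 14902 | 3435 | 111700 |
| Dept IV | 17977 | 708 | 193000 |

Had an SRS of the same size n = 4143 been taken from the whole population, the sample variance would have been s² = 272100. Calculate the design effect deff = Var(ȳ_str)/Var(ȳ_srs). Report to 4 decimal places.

Var(ȳ_str) = Σ Wₕ²(1−fₕ)sₕ²/nₕ with Wₕ = Nₕ/32879:
  Dept III: (14902/32879)²·(1−3435/14902)·111700/3435 = 5.1402424
  Dept IV: (17977/32879)²·(1−708/17977)·193000/708 = 78.283685
  → Var(ȳ_str) = 83.423927.
Var(ȳ_srs) = (1 − 4143/32879)·272100/4143 = 57.401246.
deff = 83.423927 / 57.401246 = 1.4533.

1.4533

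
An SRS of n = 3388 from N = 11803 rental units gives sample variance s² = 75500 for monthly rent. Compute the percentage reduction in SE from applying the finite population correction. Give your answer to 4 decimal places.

15.5634

f = n/N = 3388/11803 = 0.28704567.
SE_no-fpc = √(s²/n) = 4.7206497; SE_fpc = √((1−f)s²/n) = 3.9859572.
Ratio = √(1−f) = 0.84436623. Reduction = 100·(1 − 0.84436623) = 15.5634%.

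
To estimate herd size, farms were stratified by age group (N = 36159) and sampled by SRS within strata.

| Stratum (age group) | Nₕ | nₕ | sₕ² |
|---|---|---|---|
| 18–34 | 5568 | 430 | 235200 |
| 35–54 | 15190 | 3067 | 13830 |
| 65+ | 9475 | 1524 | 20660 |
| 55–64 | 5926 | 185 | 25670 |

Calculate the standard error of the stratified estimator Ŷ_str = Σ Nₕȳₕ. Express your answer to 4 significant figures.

Var(Ŷ_str) = Σₕ Nₕ²(1 − fₕ)sₕ²/nₕ.
18–34: 5568²·(1 − 430/5568)·235200/430 = 1.5648121 × 10^10.
35–54: 15190²·(1 − 3067/15190)·13830/3067 = 8.3037886 × 10^8.
65+: 9475²·(1 − 1524/9475)·20660/1524 = 1.0212835 × 10^9.
55–64: 5926²·(1 − 185/5926)·25670/185 = 4.7206667 × 10^9.
Sum = 2.222045 × 10^10.
SE = √(2.222045 × 10^10) = 149100.

149100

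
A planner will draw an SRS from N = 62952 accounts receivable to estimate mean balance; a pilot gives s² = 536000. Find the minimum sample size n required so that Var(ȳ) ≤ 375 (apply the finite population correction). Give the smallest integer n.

1398

Without fpc, n₀ = s²/D = 536000/375 = 1429.3333.
With fpc, (1 − n/N)·s²/n ≤ D requires n ≥ n₀/(1 + n₀/N) = 1429.3333/(1 + 1429.3333/62952) = 1397.6006.
Rounding up, n = 1398.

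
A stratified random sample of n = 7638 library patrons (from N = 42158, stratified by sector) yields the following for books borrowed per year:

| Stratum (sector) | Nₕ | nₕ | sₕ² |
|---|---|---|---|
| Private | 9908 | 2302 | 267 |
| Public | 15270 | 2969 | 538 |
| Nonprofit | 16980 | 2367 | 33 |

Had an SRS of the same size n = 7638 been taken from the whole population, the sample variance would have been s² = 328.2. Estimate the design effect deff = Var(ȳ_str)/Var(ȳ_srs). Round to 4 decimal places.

0.7394

Var(ȳ_str) = Σ Wₕ²(1−fₕ)sₕ²/nₕ with Wₕ = Nₕ/42158:
  Private: (9908/42158)²·(1−2302/9908)·267/2302 = 0.004917997
  Public: (15270/42158)²·(1−2969/15270)·538/2969 = 0.019151003
  Nonprofit: (16980/42158)²·(1−2367/16980)·33/2367 = 0.0019464029
  → Var(ȳ_str) = 0.026015403.
Var(ȳ_srs) = (1 − 7638/42158)·328.2/7638 = 0.035184364.
deff = 0.026015403 / 0.035184364 = 0.7394.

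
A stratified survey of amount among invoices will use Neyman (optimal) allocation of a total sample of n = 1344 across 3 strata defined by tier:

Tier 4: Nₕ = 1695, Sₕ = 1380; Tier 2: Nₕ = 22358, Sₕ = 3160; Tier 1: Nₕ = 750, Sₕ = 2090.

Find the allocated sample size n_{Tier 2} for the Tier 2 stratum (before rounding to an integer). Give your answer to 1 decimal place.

Neyman allocation: nₕ = n·NₕSₕ / Σⱼ NⱼSⱼ.
Σ NⱼSⱼ = 1695·1380 + 22358·3160 + 750·2090 = 7.455788 × 10^7.
n_{Tier 2} = 1344·22358·3160 / (7.455788 × 10^7) = 1273.6.

1273.6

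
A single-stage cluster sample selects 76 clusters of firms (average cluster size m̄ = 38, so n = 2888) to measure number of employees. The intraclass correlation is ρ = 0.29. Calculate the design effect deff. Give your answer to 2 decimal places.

11.73

deff = 1 + (38 − 1)·0.29 = 1 + 10.73 = 11.73.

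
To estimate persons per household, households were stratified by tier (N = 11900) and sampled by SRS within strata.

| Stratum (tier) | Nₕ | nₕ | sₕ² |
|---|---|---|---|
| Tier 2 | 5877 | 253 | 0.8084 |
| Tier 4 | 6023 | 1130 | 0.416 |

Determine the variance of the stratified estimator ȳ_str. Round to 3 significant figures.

Var(ȳ_str) = Σₕ Wₕ²(1 − fₕ)sₕ²/nₕ with Wₕ = Nₕ/N, N = 11900.
Tier 2: Wₕ = 0.49386555; term = 0.49386555²·(1 − 0.04304917)·0.8084/253 = 7.4578366 × 10^-4.
Tier 4: Wₕ = 0.50613445; term = 0.50613445²·(1 − 0.18761415)·0.416/1130 = 7.661416 × 10^-5.
Sum = 8.2239782 × 10^-4.

8.22 × 10^-4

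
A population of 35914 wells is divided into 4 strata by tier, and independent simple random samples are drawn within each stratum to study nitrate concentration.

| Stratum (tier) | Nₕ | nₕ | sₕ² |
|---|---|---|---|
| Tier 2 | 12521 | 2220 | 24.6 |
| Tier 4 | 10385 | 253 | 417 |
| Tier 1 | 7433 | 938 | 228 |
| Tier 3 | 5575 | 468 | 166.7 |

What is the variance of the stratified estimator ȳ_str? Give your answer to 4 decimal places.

Var(ȳ_str) = Σₕ Wₕ²(1 − fₕ)sₕ²/nₕ with Wₕ = Nₕ/N, N = 35914.
Tier 2: Wₕ = 0.34863841; term = 0.34863841²·(1 − 0.17730213)·24.6/2220 = 0.0011080848.
Tier 4: Wₕ = 0.28916300; term = 0.28916300²·(1 − 0.02436206)·417/253 = 0.13445893.
Tier 1: Wₕ = 0.20696664; term = 0.20696664²·(1 − 0.12619400)·228/938 = 0.0090980379.
Tier 3: Wₕ = 0.15523194; term = 0.15523194²·(1 − 0.08394619)·166.7/468 = 0.007862722.
Sum = 0.15252777.

0.1525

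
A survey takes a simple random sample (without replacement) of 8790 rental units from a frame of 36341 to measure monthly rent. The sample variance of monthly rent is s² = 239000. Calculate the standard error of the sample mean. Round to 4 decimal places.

Under SRS without replacement, Var(ȳ) = (1 − f)·s²/n with f = n/N = 8790/36341 = 0.24187557.
Var(ȳ) = (1 − 0.24187557)·239000/8790 = 0.75812443·27.189989 = 20.613395.
SE(ȳ) = √(20.613395) = 4.5402.

4.5402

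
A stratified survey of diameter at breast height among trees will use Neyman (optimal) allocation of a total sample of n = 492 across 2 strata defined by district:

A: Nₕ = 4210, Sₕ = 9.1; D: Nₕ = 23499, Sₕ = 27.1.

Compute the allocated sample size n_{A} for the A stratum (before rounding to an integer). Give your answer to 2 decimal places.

Neyman allocation: nₕ = n·NₕSₕ / Σⱼ NⱼSⱼ.
Σ NⱼSⱼ = 4210·9.1 + 23499·27.1 = 675133.9.
n_{A} = 492·4210·9.1 / 675133.9 = 27.92.

27.92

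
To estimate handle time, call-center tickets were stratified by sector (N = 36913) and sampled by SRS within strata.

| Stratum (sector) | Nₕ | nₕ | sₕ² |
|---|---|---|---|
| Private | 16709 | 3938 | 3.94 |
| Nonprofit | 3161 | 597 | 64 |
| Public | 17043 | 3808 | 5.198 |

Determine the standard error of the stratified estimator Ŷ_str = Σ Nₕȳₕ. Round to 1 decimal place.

1179.1

Var(Ŷ_str) = Σₕ Nₕ²(1 − fₕ)sₕ²/nₕ.
Private: 16709²·(1 − 3938/16709)·3.94/3938 = 213499.01.
Nonprofit: 3161²·(1 − 597/3161)·64/597 = 868856.71.
Public: 17043²·(1 − 3808/17043)·5.198/3808 = 307899.74.
Sum = 1.3902555 × 10^6.
SE = √(1.3902555 × 10^6) = 1179.1.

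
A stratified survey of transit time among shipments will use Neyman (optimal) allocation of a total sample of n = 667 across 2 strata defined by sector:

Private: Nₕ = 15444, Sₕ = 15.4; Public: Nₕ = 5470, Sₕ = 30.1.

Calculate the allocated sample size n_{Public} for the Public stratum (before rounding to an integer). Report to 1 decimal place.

Neyman allocation: nₕ = n·NₕSₕ / Σⱼ NⱼSⱼ.
Σ NⱼSⱼ = 15444·15.4 + 5470·30.1 = 402484.6.
n_{Public} = 667·5470·30.1 / 402484.6 = 272.9.

272.9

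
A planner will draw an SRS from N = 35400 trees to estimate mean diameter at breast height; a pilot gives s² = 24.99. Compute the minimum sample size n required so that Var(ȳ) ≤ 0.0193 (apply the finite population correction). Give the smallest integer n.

Without fpc, n₀ = s²/D = 24.99/0.0193 = 1294.8187.
With fpc, (1 − n/N)·s²/n ≤ D requires n ≥ n₀/(1 + n₀/N) = 1294.8187/(1 + 1294.8187/35400) = 1249.1295.
Rounding up, n = 1250.

1250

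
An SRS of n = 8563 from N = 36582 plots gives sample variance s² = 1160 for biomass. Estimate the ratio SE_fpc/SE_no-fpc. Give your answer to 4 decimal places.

f = n/N = 8563/36582 = 0.23407687.
SE_no-fpc = √(s²/n) = 0.3680578; SE_fpc = √((1−f)s²/n) = 0.32211327.
Ratio = √(1−f) = 0.87517034.

0.8752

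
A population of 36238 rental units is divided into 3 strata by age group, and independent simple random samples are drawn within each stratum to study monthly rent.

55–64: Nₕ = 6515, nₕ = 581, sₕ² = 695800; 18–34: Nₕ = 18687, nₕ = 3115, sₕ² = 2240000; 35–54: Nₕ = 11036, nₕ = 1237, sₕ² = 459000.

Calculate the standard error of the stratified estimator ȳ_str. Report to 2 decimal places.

15.01

Var(ȳ_str) = Σₕ Wₕ²(1 − fₕ)sₕ²/nₕ with Wₕ = Nₕ/N, N = 36238.
55–64: Wₕ = 0.17978365; term = 0.17978365²·(1 − 0.08917882)·695800/581 = 35.256712.
18–34: Wₕ = 0.51567415; term = 0.51567415²·(1 − 0.16669342)·2240000/3115 = 159.34759.
35–54: Wₕ = 0.30454219; term = 0.30454219²·(1 − 0.11208771)·459000/1237 = 30.556809.
Sum = 225.16111.
SE = √(225.16111) = 15.01.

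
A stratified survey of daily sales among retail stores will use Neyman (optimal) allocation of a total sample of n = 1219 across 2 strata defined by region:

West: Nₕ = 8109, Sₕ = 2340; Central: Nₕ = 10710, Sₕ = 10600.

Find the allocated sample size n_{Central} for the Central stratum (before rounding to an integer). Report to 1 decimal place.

Neyman allocation: nₕ = n·NₕSₕ / Σⱼ NⱼSⱼ.
Σ NⱼSⱼ = 8109·2340 + 10710·10600 = 1.3250106 × 10^8.
n_{Central} = 1219·10710·10600 / (1.3250106 × 10^8) = 1044.4.

1044.4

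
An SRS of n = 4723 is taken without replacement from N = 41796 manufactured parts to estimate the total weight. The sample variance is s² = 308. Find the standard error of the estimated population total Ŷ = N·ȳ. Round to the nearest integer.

10052

Var(Ŷ) = N²·Var(ȳ) = N²·(1 − n/N)·s²/n.
f = 4723/41796 = 0.11300124; Var(ȳ) = 0.88699876·308/4723 = 0.057843662.
Var(Ŷ) = 41796² · 0.057843662 = 1.0104742 × 10^8.
SE(Ŷ) = √(1.0104742 × 10^8) = 10052.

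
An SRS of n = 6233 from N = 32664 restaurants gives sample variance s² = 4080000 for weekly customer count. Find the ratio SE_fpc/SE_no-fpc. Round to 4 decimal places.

f = n/N = 6233/32664 = 0.19082170.
SE_no-fpc = √(s²/n) = 25.58477; SE_fpc = √((1−f)s²/n) = 23.014611.
Ratio = √(1−f) = 0.89954338.

0.8995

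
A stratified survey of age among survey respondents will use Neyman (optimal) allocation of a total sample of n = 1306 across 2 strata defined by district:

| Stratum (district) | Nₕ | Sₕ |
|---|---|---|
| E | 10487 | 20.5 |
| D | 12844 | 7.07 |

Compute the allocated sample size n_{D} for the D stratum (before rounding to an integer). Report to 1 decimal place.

387.8

Neyman allocation: nₕ = n·NₕSₕ / Σⱼ NⱼSⱼ.
Σ NⱼSⱼ = 10487·20.5 + 12844·7.07 = 305790.58.
n_{D} = 1306·12844·7.07 / 305790.58 = 387.8.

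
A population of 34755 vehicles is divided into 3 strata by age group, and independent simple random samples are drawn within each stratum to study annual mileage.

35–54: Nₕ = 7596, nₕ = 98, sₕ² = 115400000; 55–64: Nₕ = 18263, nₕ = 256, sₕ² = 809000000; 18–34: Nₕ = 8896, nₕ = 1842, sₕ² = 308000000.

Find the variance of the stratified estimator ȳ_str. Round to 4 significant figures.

Var(ȳ_str) = Σₕ Wₕ²(1 − fₕ)sₕ²/nₕ with Wₕ = Nₕ/N, N = 34755.
35–54: Wₕ = 0.21855848; term = 0.21855848²·(1 − 0.01290153)·115400000/98 = 55523.334.
55–64: Wₕ = 0.52547835; term = 0.52547835²·(1 − 0.01401741)·809000000/256 = 860374.35.
18–34: Wₕ = 0.25596317; term = 0.25596317²·(1 − 0.20705935)·308000000/1842 = 8686.7382.
Sum = 924584.42.

924600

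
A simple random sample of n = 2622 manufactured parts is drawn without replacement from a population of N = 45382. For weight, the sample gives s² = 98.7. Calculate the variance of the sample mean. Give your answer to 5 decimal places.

Under SRS without replacement, Var(ȳ) = (1 − f)·s²/n with f = n/N = 2622/45382 = 0.05777621.
Var(ȳ) = (1 − 0.05777621)·98.7/2622 = 0.94222379·0.037643021 = 0.03546815.

0.03547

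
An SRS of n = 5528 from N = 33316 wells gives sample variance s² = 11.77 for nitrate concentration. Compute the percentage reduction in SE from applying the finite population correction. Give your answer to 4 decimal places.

f = n/N = 5528/33316 = 0.16592628.
SE_no-fpc = √(s²/n) = 0.046142829; SE_fpc = √((1−f)s²/n) = 0.042141155.
Ratio = √(1−f) = 0.91327636. Reduction = 100·(1 − 0.91327636) = 8.6724%.

8.6724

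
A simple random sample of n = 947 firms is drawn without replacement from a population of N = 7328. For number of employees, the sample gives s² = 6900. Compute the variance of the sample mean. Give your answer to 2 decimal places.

Under SRS without replacement, Var(ȳ) = (1 − f)·s²/n with f = n/N = 947/7328 = 0.12923035.
Var(ȳ) = (1 − 0.12923035)·6900/947 = 0.87076965·7.2861668 = 6.344573.

6.34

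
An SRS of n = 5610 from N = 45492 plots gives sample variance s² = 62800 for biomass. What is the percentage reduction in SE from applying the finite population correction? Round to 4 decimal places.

6.3687

f = n/N = 5610/45492 = 0.12331839.
SE_no-fpc = √(s²/n) = 3.3457878; SE_fpc = √((1−f)s²/n) = 3.1327038.
Ratio = √(1−f) = 0.93631278. Reduction = 100·(1 − 0.93631278) = 6.3687%.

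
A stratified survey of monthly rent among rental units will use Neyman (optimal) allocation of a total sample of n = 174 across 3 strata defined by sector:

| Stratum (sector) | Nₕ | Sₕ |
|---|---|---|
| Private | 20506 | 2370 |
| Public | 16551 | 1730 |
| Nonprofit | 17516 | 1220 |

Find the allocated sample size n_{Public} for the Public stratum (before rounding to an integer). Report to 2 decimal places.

Neyman allocation: nₕ = n·NₕSₕ / Σⱼ NⱼSⱼ.
Σ NⱼSⱼ = 20506·2370 + 16551·1730 + 17516·1220 = 9.860197 × 10^7.
n_{Public} = 174·16551·1730 / (9.860197 × 10^7) = 50.53.

50.53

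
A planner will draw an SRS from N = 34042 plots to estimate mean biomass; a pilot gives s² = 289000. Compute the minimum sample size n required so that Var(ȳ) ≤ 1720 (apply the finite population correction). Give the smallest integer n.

168

Without fpc, n₀ = s²/D = 289000/1720 = 168.0233.
With fpc, (1 − n/N)·s²/n ≤ D requires n ≥ n₀/(1 + n₀/N) = 168.0233/(1 + 168.0233/34042) = 167.1980.
Rounding up, n = 168.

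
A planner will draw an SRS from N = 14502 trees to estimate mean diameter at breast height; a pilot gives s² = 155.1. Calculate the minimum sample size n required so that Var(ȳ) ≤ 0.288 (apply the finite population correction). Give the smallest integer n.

520

Without fpc, n₀ = s²/D = 155.1/0.288 = 538.5417.
With fpc, (1 − n/N)·s²/n ≤ D requires n ≥ n₀/(1 + n₀/N) = 538.5417/(1 + 538.5417/14502) = 519.2587.
Rounding up, n = 520.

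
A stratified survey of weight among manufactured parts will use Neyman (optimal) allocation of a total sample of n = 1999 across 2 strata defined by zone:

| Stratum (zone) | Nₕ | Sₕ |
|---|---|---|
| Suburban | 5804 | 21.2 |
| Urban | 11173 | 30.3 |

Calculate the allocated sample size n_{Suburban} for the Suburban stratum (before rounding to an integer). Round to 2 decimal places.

Neyman allocation: nₕ = n·NₕSₕ / Σⱼ NⱼSⱼ.
Σ NⱼSⱼ = 5804·21.2 + 11173·30.3 = 461586.7.
n_{Suburban} = 1999·5804·21.2 / 461586.7 = 532.87.

532.87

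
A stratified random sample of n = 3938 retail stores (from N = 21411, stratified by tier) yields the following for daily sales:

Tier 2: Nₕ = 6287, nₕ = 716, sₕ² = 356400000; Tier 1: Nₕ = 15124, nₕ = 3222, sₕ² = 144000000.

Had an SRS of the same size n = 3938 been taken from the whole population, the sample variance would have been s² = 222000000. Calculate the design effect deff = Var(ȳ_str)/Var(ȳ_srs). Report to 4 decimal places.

Var(ȳ_str) = Σ Wₕ²(1−fₕ)sₕ²/nₕ with Wₕ = Nₕ/21411:
  Tier 2: (6287/21411)²·(1−716/6287)·356400000/716 = 38030.093
  Tier 1: (15124/21411)²·(1−3222/15124)·144000000/3222 = 17548.891
  → Var(ȳ_str) = 55578.984.
Var(ȳ_srs) = (1 − 3938/21411)·222000000/3938 = 46005.292.
deff = 55578.984 / 46005.292 = 1.2081.

1.2081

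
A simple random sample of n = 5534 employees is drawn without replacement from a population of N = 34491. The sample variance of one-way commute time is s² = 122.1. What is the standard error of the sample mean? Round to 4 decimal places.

Under SRS without replacement, Var(ȳ) = (1 − f)·s²/n with f = n/N = 5534/34491 = 0.16044765.
Var(ȳ) = (1 − 0.16044765)·122.1/5534 = 0.83955235·0.022063607 = 0.018523553.
SE(ȳ) = √(0.018523553) = 0.1361.

0.1361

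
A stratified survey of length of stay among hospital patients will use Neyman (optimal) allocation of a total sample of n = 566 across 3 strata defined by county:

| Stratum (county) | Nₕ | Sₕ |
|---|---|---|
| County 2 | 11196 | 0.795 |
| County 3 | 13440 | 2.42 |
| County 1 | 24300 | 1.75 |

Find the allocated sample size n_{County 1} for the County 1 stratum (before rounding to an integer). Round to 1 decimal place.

286.7

Neyman allocation: nₕ = n·NₕSₕ / Σⱼ NⱼSⱼ.
Σ NⱼSⱼ = 11196·0.795 + 13440·2.42 + 24300·1.75 = 83950.62.
n_{County 1} = 566·24300·1.75 / 83950.62 = 286.7.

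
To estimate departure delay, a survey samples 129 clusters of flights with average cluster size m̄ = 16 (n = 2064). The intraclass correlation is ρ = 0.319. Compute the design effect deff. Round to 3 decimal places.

deff = 1 + (16 − 1)·0.319 = 1 + 4.785 = 5.785.

5.785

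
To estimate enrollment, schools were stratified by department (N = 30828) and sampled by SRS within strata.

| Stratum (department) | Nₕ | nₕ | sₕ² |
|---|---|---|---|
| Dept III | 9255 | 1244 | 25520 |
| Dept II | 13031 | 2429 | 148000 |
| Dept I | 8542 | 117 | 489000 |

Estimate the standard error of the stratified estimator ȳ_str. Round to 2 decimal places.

Var(ȳ_str) = Σₕ Wₕ²(1 − fₕ)sₕ²/nₕ with Wₕ = Nₕ/N, N = 30828.
Dept III: Wₕ = 0.30021409; term = 0.30021409²·(1 − 0.13441383)·25520/1244 = 1.6004155.
Dept II: Wₕ = 0.42270014; term = 0.42270014²·(1 − 0.18640166)·148000/2429 = 8.8574568.
Dept I: Wₕ = 0.27708577; term = 0.27708577²·(1 − 0.01369703)·489000/117 = 316.4913.
Sum = 326.94917.
SE = √(326.94917) = 18.08.

18.08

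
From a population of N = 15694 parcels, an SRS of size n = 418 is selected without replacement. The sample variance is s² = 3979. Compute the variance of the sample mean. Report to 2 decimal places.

Under SRS without replacement, Var(ȳ) = (1 − f)·s²/n with f = n/N = 418/15694 = 0.02663438.
Var(ȳ) = (1 − 0.02663438)·3979/418 = 0.97336562·9.5191388 = 9.2656024.

9.27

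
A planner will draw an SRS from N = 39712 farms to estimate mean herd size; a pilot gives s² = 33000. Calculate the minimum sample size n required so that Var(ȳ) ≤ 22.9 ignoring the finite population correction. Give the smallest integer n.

1442

Without fpc, n₀ = s²/D = 33000/22.9 = 1441.0480.
Rounding up, n = 1442.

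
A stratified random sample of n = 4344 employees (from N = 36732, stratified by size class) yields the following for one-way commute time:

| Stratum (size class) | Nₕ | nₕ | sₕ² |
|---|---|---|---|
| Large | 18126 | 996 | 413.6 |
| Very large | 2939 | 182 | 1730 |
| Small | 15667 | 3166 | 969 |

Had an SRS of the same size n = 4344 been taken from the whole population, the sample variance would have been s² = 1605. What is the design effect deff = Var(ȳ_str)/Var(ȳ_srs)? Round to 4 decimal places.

Var(ȳ_str) = Σ Wₕ²(1−fₕ)sₕ²/nₕ with Wₕ = Nₕ/36732:
  Large: (18126/36732)²·(1−996/18126)·413.6/996 = 0.095563353
  Very large: (2939/36732)²·(1−182/2939)·1730/182 = 0.057084988
  Small: (15667/36732)²·(1−3166/15667)·969/3166 = 0.044427749
  → Var(ȳ_str) = 0.19707609.
Var(ȳ_srs) = (1 − 4344/36732)·1605/4344 = 0.32578027.
deff = 0.19707609 / 0.32578027 = 0.6049.

0.6049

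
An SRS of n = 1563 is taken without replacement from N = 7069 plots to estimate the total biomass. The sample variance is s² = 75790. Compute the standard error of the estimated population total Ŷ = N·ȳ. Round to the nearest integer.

Var(Ŷ) = N²·Var(ȳ) = N²·(1 − n/N)·s²/n.
f = 1563/7069 = 0.22110624; Var(ȳ) = 0.77889376·75790/1563 = 37.768623.
Var(Ŷ) = 7069² · 37.768623 = 1.8873268 × 10^9.
SE(Ŷ) = √(1.8873268 × 10^9) = 43443.

43443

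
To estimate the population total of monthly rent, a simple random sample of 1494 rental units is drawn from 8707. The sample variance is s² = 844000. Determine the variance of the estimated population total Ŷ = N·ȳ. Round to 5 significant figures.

Var(Ŷ) = N²·Var(ȳ) = N²·(1 − n/N)·s²/n.
f = 1494/8707 = 0.17158608; Var(ȳ) = 0.82841392·844000/1494 = 467.99287.
Var(Ŷ) = 8707² · 467.99287 = 3.5479405 × 10^10.

3.5479 × 10^10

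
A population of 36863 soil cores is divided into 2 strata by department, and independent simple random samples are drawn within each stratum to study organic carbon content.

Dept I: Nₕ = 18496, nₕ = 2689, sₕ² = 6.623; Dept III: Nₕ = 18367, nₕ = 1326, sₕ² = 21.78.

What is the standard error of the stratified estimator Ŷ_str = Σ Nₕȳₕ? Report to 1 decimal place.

2421.0

Var(Ŷ_str) = Σₕ Nₕ²(1 − fₕ)sₕ²/nₕ.
Dept I: 18496²·(1 − 2689/18496)·6.623/2689 = 720097.37.
Dept III: 18367²·(1 − 1326/18367)·21.78/1326 = 5.1410006 × 10^6.
Sum = 5.861098 × 10^6.
SE = √(5.861098 × 10^6) = 2421.0.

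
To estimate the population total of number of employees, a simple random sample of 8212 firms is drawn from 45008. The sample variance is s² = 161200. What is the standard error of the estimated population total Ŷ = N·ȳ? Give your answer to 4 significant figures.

180300

Var(Ŷ) = N²·Var(ȳ) = N²·(1 − n/N)·s²/n.
f = 8212/45008 = 0.18245645; Var(ȳ) = 0.81754355·161200/8212 = 16.048225.
Var(Ŷ) = 45008² · 16.048225 = 3.2509211 × 10^10.
SE(Ŷ) = √(3.2509211 × 10^10) = 180300.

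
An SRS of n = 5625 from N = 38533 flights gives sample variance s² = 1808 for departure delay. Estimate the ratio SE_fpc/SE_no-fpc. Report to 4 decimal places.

f = n/N = 5625/38533 = 0.14597877.
SE_no-fpc = √(s²/n) = 0.56694111; SE_fpc = √((1−f)s²/n) = 0.52392881.
Ratio = √(1−f) = 0.92413269.

0.9241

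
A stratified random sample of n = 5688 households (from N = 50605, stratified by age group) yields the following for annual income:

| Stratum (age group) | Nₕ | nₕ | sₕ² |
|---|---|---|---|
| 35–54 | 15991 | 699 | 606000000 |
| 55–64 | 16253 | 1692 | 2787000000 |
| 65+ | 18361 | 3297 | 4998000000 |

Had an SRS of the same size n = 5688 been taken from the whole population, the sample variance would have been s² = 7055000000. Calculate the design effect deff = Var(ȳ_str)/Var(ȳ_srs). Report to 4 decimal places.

Var(ȳ_str) = Σ Wₕ²(1−fₕ)sₕ²/nₕ with Wₕ = Nₕ/50605:
  35–54: (15991/50605)²·(1−699/15991)·606000000/699 = 82784.399
  55–64: (16253/50605)²·(1−1692/16253)·2787000000/1692 = 152220.97
  65+: (18361/50605)²·(1−3297/18361)·4998000000/3297 = 163729.56
  → Var(ȳ_str) = 398734.93.
Var(ȳ_srs) = (1 − 5688/50605)·7055000000/5688 = 1.1009174 × 10^6.
deff = 398734.93 / (1.1009174 × 10^6) = 0.3622.

0.3622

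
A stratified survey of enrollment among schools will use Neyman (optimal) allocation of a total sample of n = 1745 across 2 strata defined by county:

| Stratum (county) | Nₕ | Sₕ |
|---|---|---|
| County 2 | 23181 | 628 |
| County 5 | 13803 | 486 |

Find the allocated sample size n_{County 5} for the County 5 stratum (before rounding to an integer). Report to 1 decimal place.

550.5

Neyman allocation: nₕ = n·NₕSₕ / Σⱼ NⱼSⱼ.
Σ NⱼSⱼ = 23181·628 + 13803·486 = 2.1265926 × 10^7.
n_{County 5} = 1745·13803·486 / (2.1265926 × 10^7) = 550.5.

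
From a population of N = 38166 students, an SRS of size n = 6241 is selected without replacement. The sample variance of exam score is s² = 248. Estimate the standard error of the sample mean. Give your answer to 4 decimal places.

Under SRS without replacement, Var(ȳ) = (1 − f)·s²/n with f = n/N = 6241/38166 = 0.16352251.
Var(ȳ) = (1 − 0.16352251)·248/6241 = 0.83647749·0.039737222 = 0.033239292.
SE(ȳ) = √(0.033239292) = 0.1823.

0.1823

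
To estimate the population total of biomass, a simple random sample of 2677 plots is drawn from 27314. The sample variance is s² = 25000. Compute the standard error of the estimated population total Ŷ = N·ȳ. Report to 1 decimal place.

Var(Ŷ) = N²·Var(ȳ) = N²·(1 − n/N)·s²/n.
f = 2677/27314 = 0.09800835; Var(ȳ) = 0.90199165·25000/2677 = 8.4235306.
Var(Ŷ) = 27314² · 8.4235306 = 6.2844137 × 10^9.
SE(Ŷ) = √(6.2844137 × 10^9) = 79274.3.

79274.3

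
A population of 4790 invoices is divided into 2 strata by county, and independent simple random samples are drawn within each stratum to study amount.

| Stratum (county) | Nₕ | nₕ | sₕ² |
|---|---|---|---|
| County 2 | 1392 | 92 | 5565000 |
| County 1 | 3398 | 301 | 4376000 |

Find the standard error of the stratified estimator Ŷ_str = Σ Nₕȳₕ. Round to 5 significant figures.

Var(Ŷ_str) = Σₕ Nₕ²(1 − fₕ)sₕ²/nₕ.
County 2: 1392²·(1 − 92/1392)·5565000/92 = 1.0946113 × 10^11.
County 1: 3398²·(1 − 301/3398)·4376000/301 = 1.5299435 × 10^11.
Sum = 2.6245548 × 10^11.
SE = √(2.6245548 × 10^11) = 512300.

512300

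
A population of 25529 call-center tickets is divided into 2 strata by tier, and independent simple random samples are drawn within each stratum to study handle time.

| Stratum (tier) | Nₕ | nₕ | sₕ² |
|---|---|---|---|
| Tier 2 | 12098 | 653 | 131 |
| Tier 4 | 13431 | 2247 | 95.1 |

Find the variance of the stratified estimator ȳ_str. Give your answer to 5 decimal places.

0.05238

Var(ȳ_str) = Σₕ Wₕ²(1 − fₕ)sₕ²/nₕ with Wₕ = Nₕ/N, N = 25529.
Tier 2: Wₕ = 0.47389244; term = 0.47389244²·(1 − 0.05397586)·131/653 = 0.042620632.
Tier 4: Wₕ = 0.52610756; term = 0.52610756²·(1 − 0.16729953)·95.1/2247 = 0.0097547321.
Sum = 0.052375364.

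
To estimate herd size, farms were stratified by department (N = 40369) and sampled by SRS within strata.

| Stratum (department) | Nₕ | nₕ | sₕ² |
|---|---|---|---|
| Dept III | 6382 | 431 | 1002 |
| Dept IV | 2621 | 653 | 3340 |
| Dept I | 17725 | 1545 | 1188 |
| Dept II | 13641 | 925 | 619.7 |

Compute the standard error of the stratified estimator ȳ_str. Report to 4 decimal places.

Var(ȳ_str) = Σₕ Wₕ²(1 − fₕ)sₕ²/nₕ with Wₕ = Nₕ/N, N = 40369.
Dept III: Wₕ = 0.15809160; term = 0.15809160²·(1 − 0.06753369)·1002/431 = 0.054180277.
Dept IV: Wₕ = 0.06492606; term = 0.06492606²·(1 − 0.24914155)·3340/653 = 0.01618935.
Dept I: Wₕ = 0.43907454; term = 0.43907454²·(1 − 0.08716502)·1188/1545 = 0.13531836.
Dept II: Wₕ = 0.33790780; term = 0.33790780²·(1 − 0.06781028)·619.7/925 = 0.07130837.
Sum = 0.27699636.
SE = √(0.27699636) = 0.5263.

0.5263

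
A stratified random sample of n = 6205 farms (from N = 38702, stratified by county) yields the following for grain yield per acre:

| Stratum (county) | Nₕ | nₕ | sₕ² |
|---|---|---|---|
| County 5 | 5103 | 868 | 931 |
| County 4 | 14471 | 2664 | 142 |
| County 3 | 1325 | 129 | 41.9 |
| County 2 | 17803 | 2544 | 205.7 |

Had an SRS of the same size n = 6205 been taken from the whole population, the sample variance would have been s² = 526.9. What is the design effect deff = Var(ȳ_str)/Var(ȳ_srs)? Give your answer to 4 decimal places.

Var(ȳ_str) = Σ Wₕ²(1−fₕ)sₕ²/nₕ with Wₕ = Nₕ/38702:
  County 5: (5103/38702)²·(1−868/5103)·931/868 = 0.015475408
  County 4: (14471/38702)²·(1−2664/14471)·142/2664 = 0.0060803057
  County 3: (1325/38702)²·(1−129/1325)·41.9/129 = 3.4364067 × 10^-4
  County 2: (17803/38702)²·(1−2544/17803)·205.7/2544 = 0.01466458
  → Var(ȳ_str) = 0.036563934.
Var(ȳ_srs) = (1 − 6205/38702)·526.9/6205 = 0.071301107.
deff = 0.036563934 / 0.071301107 = 0.5128.

0.5128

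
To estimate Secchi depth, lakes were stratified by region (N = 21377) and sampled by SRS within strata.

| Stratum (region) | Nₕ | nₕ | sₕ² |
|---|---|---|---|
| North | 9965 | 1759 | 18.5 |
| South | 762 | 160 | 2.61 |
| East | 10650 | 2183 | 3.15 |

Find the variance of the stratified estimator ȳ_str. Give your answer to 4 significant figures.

Var(ȳ_str) = Σₕ Wₕ²(1 − fₕ)sₕ²/nₕ with Wₕ = Nₕ/N, N = 21377.
North: Wₕ = 0.46615521; term = 0.46615521²·(1 − 0.17651781)·18.5/1759 = 0.0018820068.
South: Wₕ = 0.03564579; term = 0.03564579²·(1 − 0.20997375)·2.61/160 = 1.6374893 × 10^-5.
East: Wₕ = 0.49819900; term = 0.49819900²·(1 − 0.20497653)·3.15/2183 = 2.8473606 × 10^-4.
Sum = 0.0021831178.

0.002183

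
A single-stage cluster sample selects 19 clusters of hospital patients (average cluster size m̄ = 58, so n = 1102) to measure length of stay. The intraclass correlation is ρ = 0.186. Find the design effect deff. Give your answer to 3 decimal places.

deff = 1 + (58 − 1)·0.186 = 1 + 10.602 = 11.602.

11.602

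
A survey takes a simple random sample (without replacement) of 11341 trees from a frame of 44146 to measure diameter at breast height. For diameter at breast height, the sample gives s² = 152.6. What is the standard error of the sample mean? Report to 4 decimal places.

0.1000

Under SRS without replacement, Var(ȳ) = (1 − f)·s²/n with f = n/N = 11341/44146 = 0.25689757.
Var(ȳ) = (1 − 0.25689757)·152.6/11341 = 0.74310243·0.013455604 = 0.0099988917.
SE(ȳ) = √(0.0099988917) = 0.1000.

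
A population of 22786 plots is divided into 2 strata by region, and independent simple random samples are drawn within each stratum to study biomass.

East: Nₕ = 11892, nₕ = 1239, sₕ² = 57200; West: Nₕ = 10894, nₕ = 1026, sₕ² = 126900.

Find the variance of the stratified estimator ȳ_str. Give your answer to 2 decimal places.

36.87

Var(ȳ_str) = Σₕ Wₕ²(1 − fₕ)sₕ²/nₕ with Wₕ = Nₕ/N, N = 22786.
East: Wₕ = 0.52189941; term = 0.52189941²·(1 − 0.10418769)·57200/1239 = 11.264589.
West: Wₕ = 0.47810059; term = 0.47810059²·(1 − 0.09418028)·126900/1026 = 25.609116.
Sum = 36.873705.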